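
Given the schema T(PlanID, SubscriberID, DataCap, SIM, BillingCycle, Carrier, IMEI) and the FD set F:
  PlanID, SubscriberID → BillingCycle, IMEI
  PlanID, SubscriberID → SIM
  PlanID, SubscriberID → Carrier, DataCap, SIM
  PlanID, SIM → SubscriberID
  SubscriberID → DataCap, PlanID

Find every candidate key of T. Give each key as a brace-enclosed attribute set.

{PlanID, SIM}, {SubscriberID}

Closure of {SubscriberID} is {BillingCycle, Carrier, DataCap, IMEI, PlanID, SIM, SubscriberID}, the whole schema; {SubscriberID} is a candidate key.
Closure of {PlanID, SIM} is {BillingCycle, Carrier, DataCap, IMEI, PlanID, SIM, SubscriberID}, the whole schema; {PlanID, SIM} is a candidate key.
No proper subset of any of these is a key, and no other minimal superkey exists.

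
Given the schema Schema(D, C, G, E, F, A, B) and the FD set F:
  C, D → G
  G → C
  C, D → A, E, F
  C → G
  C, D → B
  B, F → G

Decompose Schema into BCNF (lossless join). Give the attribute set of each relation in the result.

Candidate keys of the original relation: {B, D, F}, {C, D}, {D, G}.
Within {A, B, C, D, E, F, G}: {G}⁺ ∩ {A, B, C, D, E, F, G} = {C, G}, not the whole set, so G → C violates BCNF; decompose into {C, G} and {A, B, D, E, F, G}.
{C, G} is in BCNF.
Within {A, B, D, E, F, G}: {B, F}⁺ ∩ {A, B, D, E, F, G} = {B, F, G}, not the whole set, so B, F → G violates BCNF; decompose into {B, F, G} and {A, B, D, E, F}.
{B, F, G} is in BCNF.
{A, B, D, E, F} is in BCNF.

{A, B, D, E, F}; {B, F, G}; {C, G}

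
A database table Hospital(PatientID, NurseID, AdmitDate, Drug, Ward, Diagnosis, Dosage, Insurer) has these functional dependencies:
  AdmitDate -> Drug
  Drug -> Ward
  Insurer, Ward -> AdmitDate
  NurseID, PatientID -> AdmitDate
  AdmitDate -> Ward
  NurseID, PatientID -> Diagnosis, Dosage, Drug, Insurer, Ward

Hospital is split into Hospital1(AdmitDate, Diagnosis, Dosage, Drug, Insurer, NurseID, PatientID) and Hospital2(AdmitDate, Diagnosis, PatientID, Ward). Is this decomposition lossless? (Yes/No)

Common attributes: {AdmitDate, Diagnosis, PatientID}; their closure is {AdmitDate, Diagnosis, Drug, PatientID, Ward}.
Since Hospital2 ⊆ {AdmitDate, Diagnosis, Drug, PatientID, Ward}, the intersection is a superkey of Hospital2; the decomposition is lossless.

Yes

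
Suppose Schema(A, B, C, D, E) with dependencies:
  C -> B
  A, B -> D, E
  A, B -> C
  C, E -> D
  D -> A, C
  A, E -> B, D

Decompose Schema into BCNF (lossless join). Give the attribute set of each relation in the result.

{A, C, D, E}; {B, C}

Candidate keys of the original relation: {A, B}, {A, C}, {A, E}, {C, E}, {D}.
Within {A, B, C, D, E}: {C}⁺ ∩ {A, B, C, D, E} = {B, C}, not the whole set, so C -> B violates BCNF; decompose into {B, C} and {A, C, D, E}.
{B, C} has no BCNF violation.
{A, C, D, E} has no BCNF violation.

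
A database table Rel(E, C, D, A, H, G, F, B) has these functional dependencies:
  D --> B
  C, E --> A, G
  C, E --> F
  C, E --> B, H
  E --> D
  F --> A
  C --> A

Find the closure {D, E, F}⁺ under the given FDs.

{A, B, D, E, F}

Start with {D, E, F}.
D --> B applies; add {B} → now {B, D, E, F}.
F --> A applies; add {A} → now {A, B, D, E, F}.
No further FD applies.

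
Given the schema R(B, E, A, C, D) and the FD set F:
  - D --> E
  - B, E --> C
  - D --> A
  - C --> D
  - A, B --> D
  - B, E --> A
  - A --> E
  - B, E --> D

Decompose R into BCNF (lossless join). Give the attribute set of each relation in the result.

Candidate keys of the original relation: {A, B}, {B, C}, {B, D}, {B, E}.
{A, B, C, D, E}: {D} determines {A, D, E} here but is not a superkey — split on D --> A, E, giving {A, D, E} and {B, C, D}.
{A, D, E}: {A} determines {A, E} here but is not a superkey — split on A --> E, giving {A, E} and {A, D}.
{A, E} is in BCNF.
{A, D} is in BCNF.
{B, C, D}: {C} determines {C, D} here but is not a superkey — split on C --> D, giving {C, D} and {B, C}.
{C, D} is in BCNF.
{B, C} is in BCNF.

{A, D}; {A, E}; {B, C}; {C, D}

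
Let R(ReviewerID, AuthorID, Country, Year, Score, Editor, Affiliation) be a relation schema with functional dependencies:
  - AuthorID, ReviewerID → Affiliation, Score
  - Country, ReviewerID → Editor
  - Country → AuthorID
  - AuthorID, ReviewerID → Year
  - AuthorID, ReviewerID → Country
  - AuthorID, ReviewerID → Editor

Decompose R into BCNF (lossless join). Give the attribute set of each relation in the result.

{Affiliation, Country, Editor, ReviewerID, Score, Year}; {AuthorID, Country}

Candidate keys of the original relation: {AuthorID, ReviewerID}, {Country, ReviewerID}.
Within {Affiliation, AuthorID, Country, Editor, ReviewerID, Score, Year}: {Country}⁺ ∩ {Affiliation, AuthorID, Country, Editor, ReviewerID, Score, Year} = {AuthorID, Country}, not the whole set, so Country → AuthorID violates BCNF; decompose into {AuthorID, Country} and {Affiliation, Country, Editor, ReviewerID, Score, Year}.
{AuthorID, Country}: every determinant is a superkey — BCNF.
{Affiliation, Country, Editor, ReviewerID, Score, Year}: every determinant is a superkey — BCNF.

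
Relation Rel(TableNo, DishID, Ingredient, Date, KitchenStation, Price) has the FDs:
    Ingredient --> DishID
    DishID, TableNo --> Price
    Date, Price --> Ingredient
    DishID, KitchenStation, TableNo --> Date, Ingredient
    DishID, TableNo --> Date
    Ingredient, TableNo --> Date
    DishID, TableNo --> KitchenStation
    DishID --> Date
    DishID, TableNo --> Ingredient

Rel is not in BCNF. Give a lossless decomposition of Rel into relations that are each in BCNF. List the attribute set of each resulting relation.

Candidate keys of the original relation: {Date, Price, TableNo}, {DishID, TableNo}, {Ingredient, TableNo}.
{Date, DishID, Ingredient, KitchenStation, Price, TableNo}: {Ingredient} determines {Date, DishID, Ingredient} here but is not a superkey — split on Ingredient --> Date, DishID, giving {Date, DishID, Ingredient} and {Ingredient, KitchenStation, Price, TableNo}.
{Date, DishID, Ingredient}: {DishID} determines {Date, DishID} here but is not a superkey — split on DishID --> Date, giving {Date, DishID} and {DishID, Ingredient}.
{Date, DishID} is in BCNF.
{DishID, Ingredient} is in BCNF.
{Ingredient, KitchenStation, Price, TableNo} is in BCNF.

{Date, DishID}; {DishID, Ingredient}; {Ingredient, KitchenStation, Price, TableNo}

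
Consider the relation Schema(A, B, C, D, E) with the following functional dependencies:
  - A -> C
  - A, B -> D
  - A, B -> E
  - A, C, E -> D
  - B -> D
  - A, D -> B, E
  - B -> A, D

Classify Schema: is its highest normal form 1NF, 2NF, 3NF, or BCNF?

1NF

Candidate keys: {A, D}, {A, E}, {B}. Prime attributes: {A, B, D, E}.
For A -> C we have {A}⁺ = {A, C}; {A} is not a superkey, so BCNF fails.
Because {C} is non-prime and the left side of A -> C is not a superkey, the relation is not in 3NF.
{A} is a proper subset of the key {A, D}, and {A}⁺ contains the non-prime attribute {C} — a partial dependency, so 2NF is violated.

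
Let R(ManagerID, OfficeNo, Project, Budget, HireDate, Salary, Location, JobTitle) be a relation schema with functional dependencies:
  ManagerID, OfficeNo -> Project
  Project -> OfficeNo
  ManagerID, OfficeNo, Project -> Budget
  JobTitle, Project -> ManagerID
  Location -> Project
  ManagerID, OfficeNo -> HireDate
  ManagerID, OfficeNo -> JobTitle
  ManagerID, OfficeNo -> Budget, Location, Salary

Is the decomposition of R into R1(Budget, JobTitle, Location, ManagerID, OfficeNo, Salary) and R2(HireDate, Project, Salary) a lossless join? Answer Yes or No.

Common attributes: {Salary}; their closure is {Salary}.
The closure covers neither R1 nor R2 entirely; the join is not lossless.

No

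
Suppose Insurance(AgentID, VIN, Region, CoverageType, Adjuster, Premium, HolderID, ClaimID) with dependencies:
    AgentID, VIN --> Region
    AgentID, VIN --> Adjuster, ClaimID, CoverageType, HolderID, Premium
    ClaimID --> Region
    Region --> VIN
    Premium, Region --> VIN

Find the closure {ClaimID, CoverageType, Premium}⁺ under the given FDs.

{ClaimID, CoverageType, Premium, Region, VIN}

Start with {ClaimID, CoverageType, Premium}.
ClaimID --> Region applies; add {Region} → now {ClaimID, CoverageType, Premium, Region}.
Region --> VIN applies; add {VIN} → now {ClaimID, CoverageType, Premium, Region, VIN}.
No further FD applies.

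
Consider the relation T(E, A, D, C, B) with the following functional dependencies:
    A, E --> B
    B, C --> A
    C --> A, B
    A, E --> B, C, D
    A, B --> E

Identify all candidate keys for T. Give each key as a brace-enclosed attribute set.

{A, B}, {A, E}, {C}

{C}⁺ = {A, B, C, D, E} — all of the relation — so {C} is a candidate key.
{A, B}⁺ = {A, B, C, D, E} — all of the relation — so {A, B} is a candidate key.
{A, E}⁺ = {A, B, C, D, E} — all of the relation — so {A, E} is a candidate key.
Any other superkey properly contains one of these, so there are no further candidate keys.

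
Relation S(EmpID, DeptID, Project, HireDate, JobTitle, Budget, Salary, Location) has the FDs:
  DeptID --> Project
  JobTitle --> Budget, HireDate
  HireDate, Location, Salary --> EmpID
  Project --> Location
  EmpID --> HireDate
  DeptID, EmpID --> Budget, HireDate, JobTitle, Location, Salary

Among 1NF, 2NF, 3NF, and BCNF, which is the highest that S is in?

1NF

Candidate keys: {DeptID, EmpID}, {DeptID, HireDate, Salary}, {DeptID, JobTitle, Salary}. Prime attributes: {DeptID, EmpID, HireDate, JobTitle, Salary}.
DeptID --> Project breaks BCNF: {DeptID}⁺ = {DeptID, Location, Project}, so {DeptID} is not a superkey.
Because {Project} is non-prime and the left side of DeptID --> Project is not a superkey, the relation is not in 3NF.
Since {DeptID} ⊂ {DeptID, EmpID} and {DeptID}⁺ ⊇ {Location, Project} with {Location, Project} non-prime, there is a partial dependency; 2NF fails.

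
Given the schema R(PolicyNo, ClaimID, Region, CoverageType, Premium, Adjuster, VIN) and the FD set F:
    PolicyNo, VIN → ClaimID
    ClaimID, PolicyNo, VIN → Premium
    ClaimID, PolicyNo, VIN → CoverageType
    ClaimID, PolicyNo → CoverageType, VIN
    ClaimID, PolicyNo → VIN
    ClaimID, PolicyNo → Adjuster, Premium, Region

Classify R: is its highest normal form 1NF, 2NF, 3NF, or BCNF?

Candidate keys: {ClaimID, PolicyNo}, {PolicyNo, VIN}. Prime attributes: {ClaimID, PolicyNo, VIN}.
Every FD has a superkey on the left, so the relation is in BCNF.

BCNF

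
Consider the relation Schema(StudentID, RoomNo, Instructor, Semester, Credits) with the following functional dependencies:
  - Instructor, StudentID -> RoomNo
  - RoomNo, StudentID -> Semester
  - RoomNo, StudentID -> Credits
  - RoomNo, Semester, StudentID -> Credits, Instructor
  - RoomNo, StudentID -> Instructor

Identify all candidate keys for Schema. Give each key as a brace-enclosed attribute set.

{Instructor, StudentID}, {RoomNo, StudentID}

{StudentID} never appears on the right of any FD, so every key must include it.
Closure of {Instructor, StudentID} is {Credits, Instructor, RoomNo, Semester, StudentID}, the whole schema; {Instructor, StudentID} is a candidate key.
Closure of {RoomNo, StudentID} is {Credits, Instructor, RoomNo, Semester, StudentID}, the whole schema; {RoomNo, StudentID} is a candidate key.
No proper subset of any of these is a key, and no other minimal superkey exists.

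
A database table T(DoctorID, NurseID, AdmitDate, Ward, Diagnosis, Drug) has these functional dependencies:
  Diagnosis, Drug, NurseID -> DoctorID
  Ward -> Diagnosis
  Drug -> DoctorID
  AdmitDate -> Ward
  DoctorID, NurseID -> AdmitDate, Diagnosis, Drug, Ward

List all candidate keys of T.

Attributes never on any right-hand side: {NurseID} — every candidate key must contain it.
{DoctorID, NurseID} is a candidate key since {DoctorID, NurseID}⁺ = {AdmitDate, Diagnosis, DoctorID, Drug, NurseID, Ward} covers every attribute.
{Drug, NurseID} is a candidate key since {Drug, NurseID}⁺ = {AdmitDate, Diagnosis, DoctorID, Drug, NurseID, Ward} covers every attribute.
No proper subset of any of these is a key, and no other minimal superkey exists.

{DoctorID, NurseID}, {Drug, NurseID}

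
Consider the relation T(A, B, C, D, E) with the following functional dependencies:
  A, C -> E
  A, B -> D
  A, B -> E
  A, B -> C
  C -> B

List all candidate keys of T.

Attributes never on any right-hand side: {A} — every candidate key must contain it.
{A, B}⁺ = {A, B, C, D, E} — all of the relation — so {A, B} is a candidate key.
{A, C}⁺ = {A, B, C, D, E} — all of the relation — so {A, C} is a candidate key.
These are minimal and exhaustive — every other superkey contains one of them.

{A, B}, {A, C}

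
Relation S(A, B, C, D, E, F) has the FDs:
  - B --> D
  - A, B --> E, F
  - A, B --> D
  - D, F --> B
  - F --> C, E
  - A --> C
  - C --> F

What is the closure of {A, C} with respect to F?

Start with {A, C}.
C --> F applies; add {F} → now {A, C, F}.
F --> C, E applies; add {E} → now {A, C, E, F}.
No further FD applies.

{A, C, E, F}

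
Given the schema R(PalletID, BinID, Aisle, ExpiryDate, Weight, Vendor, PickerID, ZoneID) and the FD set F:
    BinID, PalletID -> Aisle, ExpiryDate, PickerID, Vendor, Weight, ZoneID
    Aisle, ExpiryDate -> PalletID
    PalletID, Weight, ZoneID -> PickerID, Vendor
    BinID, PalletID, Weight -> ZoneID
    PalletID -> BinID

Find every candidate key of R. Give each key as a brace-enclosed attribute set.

{PalletID}⁺ = {Aisle, BinID, ExpiryDate, PalletID, PickerID, Vendor, Weight, ZoneID} — all of the relation — so {PalletID} is a candidate key.
{Aisle, ExpiryDate}⁺ = {Aisle, BinID, ExpiryDate, PalletID, PickerID, Vendor, Weight, ZoneID} — all of the relation — so {Aisle, ExpiryDate} is a candidate key.
No proper subset of any of these is a key, and no other minimal superkey exists.

{Aisle, ExpiryDate}, {PalletID}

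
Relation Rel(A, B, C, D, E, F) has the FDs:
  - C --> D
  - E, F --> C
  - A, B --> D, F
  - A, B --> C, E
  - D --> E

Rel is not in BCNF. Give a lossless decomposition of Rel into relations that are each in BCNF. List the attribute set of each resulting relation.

{A, B, C, F}; {C, D}; {D, E}

Candidate key of the original relation: {A, B}.
Within {A, B, C, D, E, F}: {C}⁺ ∩ {A, B, C, D, E, F} = {C, D, E}, not the whole set, so C --> D, E violates BCNF; decompose into {C, D, E} and {A, B, C, F}.
Within {C, D, E}: {D}⁺ ∩ {C, D, E} = {D, E}, not the whole set, so D --> E violates BCNF; decompose into {D, E} and {C, D}.
{D, E}: every determinant is a superkey — BCNF.
{C, D}: every determinant is a superkey — BCNF.
{A, B, C, F}: every determinant is a superkey — BCNF.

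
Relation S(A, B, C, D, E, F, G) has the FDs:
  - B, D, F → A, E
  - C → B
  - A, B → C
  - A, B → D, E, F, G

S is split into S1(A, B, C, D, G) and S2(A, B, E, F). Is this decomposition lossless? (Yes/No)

Common attributes: {A, B}; their closure is {A, B, C, D, E, F, G}.
S1 is contained in that closure, so S1 ∩ S2 → S1 holds and the join is lossless.

Yes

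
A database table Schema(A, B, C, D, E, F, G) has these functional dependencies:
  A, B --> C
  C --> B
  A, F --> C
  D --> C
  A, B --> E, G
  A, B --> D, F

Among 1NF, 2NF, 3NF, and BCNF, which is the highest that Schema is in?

3NF

Candidate keys: {A, B}, {A, C}, {A, D}, {A, F}. Prime attributes: {A, B, C, D, F}.
C --> B breaks BCNF: {C}⁺ = {B, C}, so {C} is not a superkey.
But every attribute on its right side ({B}) is prime, and the same holds for every other non-superkey FD, so 3NF still holds.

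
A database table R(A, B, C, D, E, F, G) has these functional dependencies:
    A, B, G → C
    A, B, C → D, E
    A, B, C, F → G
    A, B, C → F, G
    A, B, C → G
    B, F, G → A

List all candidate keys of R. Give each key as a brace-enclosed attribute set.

{B} never appears on the right of any FD, so every key must include it.
Closure of {A, B, C} is {A, B, C, D, E, F, G}, the whole schema; {A, B, C} is a candidate key.
Closure of {A, B, G} is {A, B, C, D, E, F, G}, the whole schema; {A, B, G} is a candidate key.
Closure of {B, F, G} is {A, B, C, D, E, F, G}, the whole schema; {B, F, G} is a candidate key.
Any other superkey properly contains one of these, so there are no further candidate keys.

{A, B, C}, {A, B, G}, {B, F, G}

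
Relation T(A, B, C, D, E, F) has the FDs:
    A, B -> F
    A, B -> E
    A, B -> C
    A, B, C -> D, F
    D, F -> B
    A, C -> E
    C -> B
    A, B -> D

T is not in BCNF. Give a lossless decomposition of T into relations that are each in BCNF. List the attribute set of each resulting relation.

Candidate keys of the original relation: {A, B}, {A, C}, {A, D, F}.
Within {A, B, C, D, E, F}: {D, F}⁺ ∩ {A, B, C, D, E, F} = {B, D, F}, not the whole set, so D, F -> B violates BCNF; decompose into {B, D, F} and {A, C, D, E, F}.
{B, D, F} is in BCNF.
{A, C, D, E, F} is in BCNF.

{A, C, D, E, F}; {B, D, F}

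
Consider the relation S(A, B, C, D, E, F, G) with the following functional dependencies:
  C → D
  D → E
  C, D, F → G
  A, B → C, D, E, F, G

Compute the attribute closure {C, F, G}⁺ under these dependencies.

Start with {C, F, G}.
C → D applies; add {D} → now {C, D, F, G}.
D → E applies; add {E} → now {C, D, E, F, G}.
No further FD applies.

{C, D, E, F, G}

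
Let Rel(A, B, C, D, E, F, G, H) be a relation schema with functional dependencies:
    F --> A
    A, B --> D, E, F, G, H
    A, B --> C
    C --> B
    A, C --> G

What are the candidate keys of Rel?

{A, B}⁺ = {A, B, C, D, E, F, G, H}, which is every attribute, so {A, B} is a candidate key.
{A, C}⁺ = {A, B, C, D, E, F, G, H}, which is every attribute, so {A, C} is a candidate key.
{B, F}⁺ = {A, B, C, D, E, F, G, H}, which is every attribute, so {B, F} is a candidate key.
{C, F}⁺ = {A, B, C, D, E, F, G, H}, which is every attribute, so {C, F} is a candidate key.
These are minimal and exhaustive — every other superkey contains one of them.

{A, B}, {A, C}, {B, F}, {C, F}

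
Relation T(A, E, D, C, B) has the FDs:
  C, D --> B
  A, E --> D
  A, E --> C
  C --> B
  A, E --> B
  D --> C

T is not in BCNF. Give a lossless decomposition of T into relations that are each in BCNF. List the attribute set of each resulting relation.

Candidate key of the original relation: {A, E}.
Within {A, B, C, D, E}: {C, D}⁺ ∩ {A, B, C, D, E} = {B, C, D}, not the whole set, so C, D --> B violates BCNF; decompose into {B, C, D} and {A, C, D, E}.
Within {B, C, D}: {C}⁺ ∩ {B, C, D} = {B, C}, not the whole set, so C --> B violates BCNF; decompose into {B, C} and {C, D}.
{B, C}: every determinant is a superkey — BCNF.
{C, D}: every determinant is a superkey — BCNF.
Within {A, C, D, E}: {D}⁺ ∩ {A, C, D, E} = {C, D}, not the whole set, so D --> C violates BCNF; decompose into {C, D} and {A, D, E}.
{C, D}: every determinant is a superkey — BCNF.
{A, D, E}: every determinant is a superkey — BCNF.

{A, D, E}; {B, C}; {C, D}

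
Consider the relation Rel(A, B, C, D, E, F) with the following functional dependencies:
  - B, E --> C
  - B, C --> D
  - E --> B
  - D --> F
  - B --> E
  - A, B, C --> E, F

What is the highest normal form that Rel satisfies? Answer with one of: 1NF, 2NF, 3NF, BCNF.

Candidate keys: {A, B}, {A, E}. Prime attributes: {A, B, E}.
For B, E --> C we have {B, E}⁺ = {B, C, D, E, F}; {B, E} is not a superkey, so BCNF fails.
B, E --> C has non-prime {C} on the right and a non-superkey on the left, so 3NF fails.
The proper key subset {B} of {A, B} determines non-prime {C, D, F}, so the relation is not even in 2NF.

1NF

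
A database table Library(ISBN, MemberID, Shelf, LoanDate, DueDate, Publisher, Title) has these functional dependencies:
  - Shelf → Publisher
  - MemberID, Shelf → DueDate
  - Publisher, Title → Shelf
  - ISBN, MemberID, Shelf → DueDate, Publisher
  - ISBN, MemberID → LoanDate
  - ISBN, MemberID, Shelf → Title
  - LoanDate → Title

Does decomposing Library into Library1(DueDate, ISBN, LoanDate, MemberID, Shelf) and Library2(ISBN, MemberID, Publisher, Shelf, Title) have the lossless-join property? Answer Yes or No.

Yes

Common attributes: {ISBN, MemberID, Shelf}; their closure is {DueDate, ISBN, LoanDate, MemberID, Publisher, Shelf, Title}.
This includes all of Library1, so the common attributes are a superkey of Library1 — the join is lossless.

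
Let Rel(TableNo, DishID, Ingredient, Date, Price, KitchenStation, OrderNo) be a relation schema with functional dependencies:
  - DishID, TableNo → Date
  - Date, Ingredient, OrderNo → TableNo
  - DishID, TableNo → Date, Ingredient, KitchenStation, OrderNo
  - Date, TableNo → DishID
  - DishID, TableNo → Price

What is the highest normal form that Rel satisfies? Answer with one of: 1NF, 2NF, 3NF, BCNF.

BCNF

Candidate keys: {Date, Ingredient, OrderNo}, {Date, TableNo}, {DishID, TableNo}. Prime attributes: {Date, DishID, Ingredient, OrderNo, TableNo}.
Each dependency's left side is a superkey — BCNF holds.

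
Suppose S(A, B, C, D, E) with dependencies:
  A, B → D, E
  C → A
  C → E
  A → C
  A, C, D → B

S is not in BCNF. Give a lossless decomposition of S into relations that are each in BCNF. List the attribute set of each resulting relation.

Candidate keys of the original relation: {A, B}, {A, D}, {B, C}, {C, D}.
In {A, B, C, D, E}, {C} is not a superkey ({C}⁺ restricted to this set is {A, C, E}), so split on C → A, E into {A, C, E} and {B, C, D}.
{A, C, E}: every determinant is a superkey — BCNF.
{B, C, D}: every determinant is a superkey — BCNF.

{A, C, E}; {B, C, D}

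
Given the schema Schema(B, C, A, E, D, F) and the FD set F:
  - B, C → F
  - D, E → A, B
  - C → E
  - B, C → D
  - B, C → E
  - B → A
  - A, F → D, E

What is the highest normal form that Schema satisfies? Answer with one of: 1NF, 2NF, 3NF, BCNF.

Candidate keys: {A, C, F}, {B, C}, {C, D}. Prime attributes: {A, B, C, D, F}.
For D, E → A, B we have {D, E}⁺ = {A, B, D, E}; {D, E} is not a superkey, so BCNF fails.
C → E has non-prime {E} on the right and a non-superkey on the left, so 3NF fails.
The proper key subset {C} of {B, C} determines non-prime {E}, so the relation is not even in 2NF.

1NF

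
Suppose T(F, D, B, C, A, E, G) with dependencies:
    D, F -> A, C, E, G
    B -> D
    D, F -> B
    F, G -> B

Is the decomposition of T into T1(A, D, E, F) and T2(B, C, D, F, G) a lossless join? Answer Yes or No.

T1 ∩ T2 = {D, F}; its closure under F is {A, B, C, D, E, F, G}.
T1 is contained in that closure, so T1 ∩ T2 -> T1 holds and the join is lossless.

Yes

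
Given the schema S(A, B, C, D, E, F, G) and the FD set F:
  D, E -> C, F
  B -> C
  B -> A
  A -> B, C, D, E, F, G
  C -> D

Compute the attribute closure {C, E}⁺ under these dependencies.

{C, D, E, F}

Start with {C, E}.
C -> D applies; add {D} → now {C, D, E}.
D, E -> C, F applies; add {F} → now {C, D, E, F}.
No further FD applies.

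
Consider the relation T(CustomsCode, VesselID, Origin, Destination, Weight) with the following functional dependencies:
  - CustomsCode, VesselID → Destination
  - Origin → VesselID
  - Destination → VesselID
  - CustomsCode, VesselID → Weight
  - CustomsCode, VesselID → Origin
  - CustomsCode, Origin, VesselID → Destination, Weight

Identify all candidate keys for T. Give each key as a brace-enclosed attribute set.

{CustomsCode, Destination}, {CustomsCode, Origin}, {CustomsCode, VesselID}

{CustomsCode} never appears on the right of any FD, so every key must include it.
{CustomsCode, Destination}⁺ = {CustomsCode, Destination, Origin, VesselID, Weight}, which is every attribute, so {CustomsCode, Destination} is a candidate key.
{CustomsCode, Origin}⁺ = {CustomsCode, Destination, Origin, VesselID, Weight}, which is every attribute, so {CustomsCode, Origin} is a candidate key.
{CustomsCode, VesselID}⁺ = {CustomsCode, Destination, Origin, VesselID, Weight}, which is every attribute, so {CustomsCode, VesselID} is a candidate key.
No proper subset of any of these is a key, and no other minimal superkey exists.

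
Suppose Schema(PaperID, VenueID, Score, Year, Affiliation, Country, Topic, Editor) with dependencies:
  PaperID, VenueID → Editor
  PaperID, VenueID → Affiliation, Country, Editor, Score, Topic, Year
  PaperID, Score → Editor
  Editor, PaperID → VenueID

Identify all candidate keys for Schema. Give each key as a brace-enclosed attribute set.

{Editor, PaperID}, {PaperID, Score}, {PaperID, VenueID}

No FD produces {PaperID}, so it must be in every candidate key.
Closure of {Editor, PaperID} is {Affiliation, Country, Editor, PaperID, Score, Topic, VenueID, Year}, the whole schema; {Editor, PaperID} is a candidate key.
Closure of {PaperID, Score} is {Affiliation, Country, Editor, PaperID, Score, Topic, VenueID, Year}, the whole schema; {PaperID, Score} is a candidate key.
Closure of {PaperID, VenueID} is {Affiliation, Country, Editor, PaperID, Score, Topic, VenueID, Year}, the whole schema; {PaperID, VenueID} is a candidate key.
Any other superkey properly contains one of these, so there are no further candidate keys.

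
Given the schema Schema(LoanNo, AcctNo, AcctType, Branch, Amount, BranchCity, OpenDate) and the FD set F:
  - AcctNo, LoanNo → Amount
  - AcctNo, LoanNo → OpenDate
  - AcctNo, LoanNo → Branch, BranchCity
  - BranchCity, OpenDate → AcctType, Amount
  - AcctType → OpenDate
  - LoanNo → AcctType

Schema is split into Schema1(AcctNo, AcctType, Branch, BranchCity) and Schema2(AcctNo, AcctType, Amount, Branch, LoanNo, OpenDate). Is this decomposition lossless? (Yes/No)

The shared attributes are {AcctNo, AcctType, Branch} and {AcctNo, AcctType, Branch}⁺ = {AcctNo, AcctType, Branch, OpenDate}.
The closure covers neither Schema1 nor Schema2 entirely; the join is not lossless.

No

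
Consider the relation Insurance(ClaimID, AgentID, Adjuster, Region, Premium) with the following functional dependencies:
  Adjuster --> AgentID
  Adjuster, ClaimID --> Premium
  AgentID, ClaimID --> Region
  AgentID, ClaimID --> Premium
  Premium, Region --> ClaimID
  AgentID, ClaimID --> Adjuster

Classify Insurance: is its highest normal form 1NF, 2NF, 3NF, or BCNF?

Candidate keys: {Adjuster, ClaimID}, {Adjuster, Premium, Region}, {AgentID, ClaimID}, {AgentID, Premium, Region}. Prime attributes: {Adjuster, AgentID, ClaimID, Premium, Region}.
Adjuster --> AgentID breaks BCNF: {Adjuster}⁺ = {Adjuster, AgentID}, so {Adjuster} is not a superkey.
Its right-hand attributes {AgentID} are all prime, as are those of every other non-superkey FD — the relation is in 3NF.

3NF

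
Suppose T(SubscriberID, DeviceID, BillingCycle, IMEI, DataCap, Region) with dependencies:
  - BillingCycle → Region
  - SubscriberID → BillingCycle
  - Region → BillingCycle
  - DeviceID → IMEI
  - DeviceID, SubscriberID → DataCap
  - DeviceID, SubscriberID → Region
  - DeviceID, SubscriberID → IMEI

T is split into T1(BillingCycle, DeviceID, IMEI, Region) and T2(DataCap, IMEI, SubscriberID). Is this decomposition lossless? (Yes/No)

No

Common attributes: {IMEI}; their closure is {IMEI}.
Neither T1 nor T2 is contained in that closure, so the decomposition is lossy.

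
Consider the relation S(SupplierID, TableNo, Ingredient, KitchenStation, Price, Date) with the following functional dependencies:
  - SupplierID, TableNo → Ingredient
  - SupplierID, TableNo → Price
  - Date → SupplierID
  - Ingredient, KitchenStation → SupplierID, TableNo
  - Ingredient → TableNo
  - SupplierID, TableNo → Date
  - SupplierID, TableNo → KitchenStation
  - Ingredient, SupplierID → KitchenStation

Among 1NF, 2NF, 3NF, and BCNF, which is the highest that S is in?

Candidate keys: {Date, Ingredient}, {Date, TableNo}, {Ingredient, KitchenStation}, {Ingredient, SupplierID}, {SupplierID, TableNo}. Prime attributes: {Date, Ingredient, KitchenStation, SupplierID, TableNo}.
Date → SupplierID breaks BCNF: {Date}⁺ = {Date, SupplierID}, so {Date} is not a superkey.
Its right-hand attributes {SupplierID} are all prime, as are those of every other non-superkey FD — the relation is in 3NF.

3NF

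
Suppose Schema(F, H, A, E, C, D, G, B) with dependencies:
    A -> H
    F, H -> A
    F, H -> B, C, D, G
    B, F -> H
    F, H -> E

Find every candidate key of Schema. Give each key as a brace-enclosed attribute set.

Attributes never on any right-hand side: {F} — every candidate key must contain it.
{A, F} is a candidate key since {A, F}⁺ = {A, B, C, D, E, F, G, H} covers every attribute.
{B, F} is a candidate key since {B, F}⁺ = {A, B, C, D, E, F, G, H} covers every attribute.
{F, H} is a candidate key since {F, H}⁺ = {A, B, C, D, E, F, G, H} covers every attribute.
These are minimal and exhaustive — every other superkey contains one of them.

{A, F}, {B, F}, {F, H}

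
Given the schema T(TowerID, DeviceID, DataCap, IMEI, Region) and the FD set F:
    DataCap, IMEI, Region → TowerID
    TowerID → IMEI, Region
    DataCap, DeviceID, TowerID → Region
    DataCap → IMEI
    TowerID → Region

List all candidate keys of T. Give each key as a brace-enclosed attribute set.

Attributes never on any right-hand side: {DataCap, DeviceID} — every candidate key must contain all of them.
{DataCap, DeviceID, Region} is a candidate key since {DataCap, DeviceID, Region}⁺ = {DataCap, DeviceID, IMEI, Region, TowerID} covers every attribute.
{DataCap, DeviceID, TowerID} is a candidate key since {DataCap, DeviceID, TowerID}⁺ = {DataCap, DeviceID, IMEI, Region, TowerID} covers every attribute.
Any other superkey properly contains one of these, so there are no further candidate keys.

{DataCap, DeviceID, Region}, {DataCap, DeviceID, TowerID}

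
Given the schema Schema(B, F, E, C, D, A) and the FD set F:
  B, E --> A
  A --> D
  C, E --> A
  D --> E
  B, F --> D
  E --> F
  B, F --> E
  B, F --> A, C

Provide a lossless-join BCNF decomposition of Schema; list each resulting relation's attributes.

Candidate keys of the original relation: {A, B}, {B, D}, {B, E}, {B, F}.
Within {A, B, C, D, E, F}: {A}⁺ ∩ {A, B, C, D, E, F} = {A, D, E, F}, not the whole set, so A --> D, E, F violates BCNF; decompose into {A, D, E, F} and {A, B, C}.
Within {A, D, E, F}: {D}⁺ ∩ {A, D, E, F} = {D, E, F}, not the whole set, so D --> E, F violates BCNF; decompose into {D, E, F} and {A, D}.
Within {D, E, F}: {E}⁺ ∩ {D, E, F} = {E, F}, not the whole set, so E --> F violates BCNF; decompose into {E, F} and {D, E}.
{E, F} has no BCNF violation.
{D, E} has no BCNF violation.
{A, D} has no BCNF violation.
{A, B, C} has no BCNF violation.

{A, B, C}; {A, D}; {D, E}; {E, F}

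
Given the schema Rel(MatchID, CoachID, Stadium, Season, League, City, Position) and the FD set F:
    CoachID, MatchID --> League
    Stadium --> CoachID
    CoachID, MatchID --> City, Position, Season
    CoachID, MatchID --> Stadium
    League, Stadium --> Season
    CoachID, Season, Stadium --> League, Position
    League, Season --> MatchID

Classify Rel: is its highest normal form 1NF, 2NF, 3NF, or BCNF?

Candidate keys: {CoachID, League, Season}, {CoachID, MatchID}, {League, Stadium}, {MatchID, Stadium}, {Season, Stadium}. Prime attributes: {CoachID, League, MatchID, Season, Stadium}.
For Stadium --> CoachID we have {Stadium}⁺ = {CoachID, Stadium}; {Stadium} is not a superkey, so BCNF fails.
Since {CoachID} ⊆ prime attributes and every other non-superkey FD also has a prime right side, the schema is in 3NF.

3NF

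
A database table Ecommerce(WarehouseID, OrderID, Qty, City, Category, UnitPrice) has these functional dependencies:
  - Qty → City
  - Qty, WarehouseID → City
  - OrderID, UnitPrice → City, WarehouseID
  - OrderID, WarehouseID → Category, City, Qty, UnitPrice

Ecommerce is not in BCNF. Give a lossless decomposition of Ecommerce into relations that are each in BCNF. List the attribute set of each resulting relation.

{Category, OrderID, Qty, UnitPrice, WarehouseID}; {City, Qty}

Candidate keys of the original relation: {OrderID, UnitPrice}, {OrderID, WarehouseID}.
Within {Category, City, OrderID, Qty, UnitPrice, WarehouseID}: {Qty}⁺ ∩ {Category, City, OrderID, Qty, UnitPrice, WarehouseID} = {City, Qty}, not the whole set, so Qty → City violates BCNF; decompose into {City, Qty} and {Category, OrderID, Qty, UnitPrice, WarehouseID}.
{City, Qty} is in BCNF.
{Category, OrderID, Qty, UnitPrice, WarehouseID} is in BCNF.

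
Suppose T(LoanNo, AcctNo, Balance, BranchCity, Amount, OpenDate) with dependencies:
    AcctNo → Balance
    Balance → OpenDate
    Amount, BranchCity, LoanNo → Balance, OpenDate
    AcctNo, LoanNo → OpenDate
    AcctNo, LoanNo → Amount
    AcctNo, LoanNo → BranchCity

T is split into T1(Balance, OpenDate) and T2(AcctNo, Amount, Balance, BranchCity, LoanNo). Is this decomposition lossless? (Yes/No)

Common attributes: {Balance}; their closure is {Balance, OpenDate}.
This includes all of T1, so the common attributes are a superkey of T1 — the join is lossless.

Yes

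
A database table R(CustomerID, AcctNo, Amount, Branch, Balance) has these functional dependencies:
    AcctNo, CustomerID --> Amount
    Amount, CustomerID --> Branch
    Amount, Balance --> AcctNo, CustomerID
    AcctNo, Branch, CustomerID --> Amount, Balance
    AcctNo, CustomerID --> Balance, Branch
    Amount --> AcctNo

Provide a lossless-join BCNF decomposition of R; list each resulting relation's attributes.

Candidate keys of the original relation: {AcctNo, CustomerID}, {Amount, Balance}, {Amount, CustomerID}.
{AcctNo, Amount, Balance, Branch, CustomerID}: {Amount} determines {AcctNo, Amount} here but is not a superkey — split on Amount --> AcctNo, giving {AcctNo, Amount} and {Amount, Balance, Branch, CustomerID}.
{AcctNo, Amount} has no BCNF violation.
{Amount, Balance, Branch, CustomerID} has no BCNF violation.

{AcctNo, Amount}; {Amount, Balance, Branch, CustomerID}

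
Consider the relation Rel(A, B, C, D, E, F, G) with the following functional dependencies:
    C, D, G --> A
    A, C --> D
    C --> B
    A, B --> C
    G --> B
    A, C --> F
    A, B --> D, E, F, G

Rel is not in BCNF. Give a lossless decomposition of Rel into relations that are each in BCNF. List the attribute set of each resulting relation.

Candidate keys of the original relation: {A, B}, {A, C}, {A, G}, {C, D, G}.
{A, B, C, D, E, F, G}: {C} determines {B, C} here but is not a superkey — split on C --> B, giving {B, C} and {A, C, D, E, F, G}.
{B, C}: every determinant is a superkey — BCNF.
{A, C, D, E, F, G}: every determinant is a superkey — BCNF.

{A, C, D, E, F, G}; {B, C}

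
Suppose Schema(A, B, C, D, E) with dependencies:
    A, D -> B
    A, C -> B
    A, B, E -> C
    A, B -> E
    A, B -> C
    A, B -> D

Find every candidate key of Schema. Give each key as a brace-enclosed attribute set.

Attributes never on any right-hand side: {A} — every candidate key must contain it.
{A, B} is a candidate key since {A, B}⁺ = {A, B, C, D, E} covers every attribute.
{A, C} is a candidate key since {A, C}⁺ = {A, B, C, D, E} covers every attribute.
{A, D} is a candidate key since {A, D}⁺ = {A, B, C, D, E} covers every attribute.
Any other superkey properly contains one of these, so there are no further candidate keys.

{A, B}, {A, C}, {A, D}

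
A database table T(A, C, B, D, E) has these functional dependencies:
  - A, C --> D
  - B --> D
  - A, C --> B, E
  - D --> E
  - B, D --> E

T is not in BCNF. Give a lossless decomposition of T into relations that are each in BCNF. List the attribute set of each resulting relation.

{A, B, C}; {B, D}; {D, E}

Candidate key of the original relation: {A, C}.
{A, B, C, D, E}: {B} determines {B, D, E} here but is not a superkey — split on B --> D, E, giving {B, D, E} and {A, B, C}.
{B, D, E}: {D} determines {D, E} here but is not a superkey — split on D --> E, giving {D, E} and {B, D}.
{D, E} has no BCNF violation.
{B, D} has no BCNF violation.
{A, B, C} has no BCNF violation.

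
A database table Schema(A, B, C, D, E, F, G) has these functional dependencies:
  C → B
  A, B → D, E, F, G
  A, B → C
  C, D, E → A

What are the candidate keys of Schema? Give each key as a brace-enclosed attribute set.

{A, B}⁺ = {A, B, C, D, E, F, G}, which is every attribute, so {A, B} is a candidate key.
{A, C}⁺ = {A, B, C, D, E, F, G}, which is every attribute, so {A, C} is a candidate key.
{C, D, E}⁺ = {A, B, C, D, E, F, G}, which is every attribute, so {C, D, E} is a candidate key.
No proper subset of any of these is a key, and no other minimal superkey exists.

{A, B}, {A, C}, {C, D, E}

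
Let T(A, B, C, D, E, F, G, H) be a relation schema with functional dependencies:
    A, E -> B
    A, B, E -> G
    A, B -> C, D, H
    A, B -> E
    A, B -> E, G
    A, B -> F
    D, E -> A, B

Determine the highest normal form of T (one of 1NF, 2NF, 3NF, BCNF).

Candidate keys: {A, B}, {A, E}, {D, E}. Prime attributes: {A, B, D, E}.
The left-hand side of every FD is a superkey, so BCNF is satisfied.

BCNF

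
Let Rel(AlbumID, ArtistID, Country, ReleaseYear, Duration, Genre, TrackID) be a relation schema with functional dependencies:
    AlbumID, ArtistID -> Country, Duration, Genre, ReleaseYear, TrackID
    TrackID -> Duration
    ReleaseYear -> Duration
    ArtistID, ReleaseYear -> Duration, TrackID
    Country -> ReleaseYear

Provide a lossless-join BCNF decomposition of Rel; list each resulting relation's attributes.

Candidate key of the original relation: {AlbumID, ArtistID}.
Within {AlbumID, ArtistID, Country, Duration, Genre, ReleaseYear, TrackID}: {TrackID}⁺ ∩ {AlbumID, ArtistID, Country, Duration, Genre, ReleaseYear, TrackID} = {Duration, TrackID}, not the whole set, so TrackID -> Duration violates BCNF; decompose into {Duration, TrackID} and {AlbumID, ArtistID, Country, Genre, ReleaseYear, TrackID}.
{Duration, TrackID} is in BCNF.
Within {AlbumID, ArtistID, Country, Genre, ReleaseYear, TrackID}: {ArtistID, ReleaseYear}⁺ ∩ {AlbumID, ArtistID, Country, Genre, ReleaseYear, TrackID} = {ArtistID, ReleaseYear, TrackID}, not the whole set, so ArtistID, ReleaseYear -> TrackID violates BCNF; decompose into {ArtistID, ReleaseYear, TrackID} and {AlbumID, ArtistID, Country, Genre, ReleaseYear}.
{ArtistID, ReleaseYear, TrackID} is in BCNF.
Within {AlbumID, ArtistID, Country, Genre, ReleaseYear}: {Country}⁺ ∩ {AlbumID, ArtistID, Country, Genre, ReleaseYear} = {Country, ReleaseYear}, not the whole set, so Country -> ReleaseYear violates BCNF; decompose into {Country, ReleaseYear} and {AlbumID, ArtistID, Country, Genre}.
{Country, ReleaseYear} is in BCNF.
{AlbumID, ArtistID, Country, Genre} is in BCNF.

{AlbumID, ArtistID, Country, Genre}; {ArtistID, ReleaseYear, TrackID}; {Country, ReleaseYear}; {Duration, TrackID}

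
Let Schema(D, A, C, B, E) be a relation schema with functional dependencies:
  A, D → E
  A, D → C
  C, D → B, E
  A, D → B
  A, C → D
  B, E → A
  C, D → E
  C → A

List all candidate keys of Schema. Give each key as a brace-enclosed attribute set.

{C}⁺ = {A, B, C, D, E} — all of the relation — so {C} is a candidate key.
{A, D}⁺ = {A, B, C, D, E} — all of the relation — so {A, D} is a candidate key.
{B, D, E}⁺ = {A, B, C, D, E} — all of the relation — so {B, D, E} is a candidate key.
No proper subset of any of these is a key, and no other minimal superkey exists.

{A, D}, {B, D, E}, {C}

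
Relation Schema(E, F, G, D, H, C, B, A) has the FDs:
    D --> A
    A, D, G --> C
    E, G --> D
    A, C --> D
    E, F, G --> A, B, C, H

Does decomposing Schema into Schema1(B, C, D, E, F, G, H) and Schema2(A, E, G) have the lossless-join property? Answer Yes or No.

Yes

The shared attributes are {E, G} and {E, G}⁺ = {A, C, D, E, G}.
This includes all of Schema2, so the common attributes are a superkey of Schema2 — the join is lossless.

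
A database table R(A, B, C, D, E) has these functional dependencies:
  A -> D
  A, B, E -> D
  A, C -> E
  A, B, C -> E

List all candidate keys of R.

{A, B, C}

No FD produces {A, B, C}, so they must be in every candidate key.
{A, B, C}⁺ = {A, B, C, D, E} — all of the relation — so {A, B, C} is a candidate key.
No other minimal set has full closure, so this is the only candidate key.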